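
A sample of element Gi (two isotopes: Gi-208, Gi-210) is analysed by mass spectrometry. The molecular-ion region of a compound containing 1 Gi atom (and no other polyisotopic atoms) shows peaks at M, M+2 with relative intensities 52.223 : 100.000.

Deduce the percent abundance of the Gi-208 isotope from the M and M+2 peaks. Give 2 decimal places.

Write p for the Gi-208 fraction. I(M+2)/I(M) = [C(1,1)·p^0·(1−p)] / p^1 = 1·(1−p)/p = 100.000/52.223 = 1.9149
(1−p)/p = 1.9149/1 = 1.9149  ⇒  p = 1/(1 + 1.9149) = 0.3431
Gi-208: 34.31%, Gi-210: 65.69%.

34.31%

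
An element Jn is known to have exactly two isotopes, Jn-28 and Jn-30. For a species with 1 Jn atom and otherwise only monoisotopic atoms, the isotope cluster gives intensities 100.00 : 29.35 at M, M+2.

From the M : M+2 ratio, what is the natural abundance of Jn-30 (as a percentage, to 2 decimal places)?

Let p = fractional abundance of Jn-28. I(M+2)/I(M) = [C(1,1)·p^0·(1−p)] / p^1 = 1·(1−p)/p = 29.35/100.00 = 0.2935
(1−p)/p = 0.2935/1 = 0.2935  ⇒  p = 1/(1 + 0.2935) = 0.7731
Jn-28: 77.31%, Jn-30: 22.69%.

22.69%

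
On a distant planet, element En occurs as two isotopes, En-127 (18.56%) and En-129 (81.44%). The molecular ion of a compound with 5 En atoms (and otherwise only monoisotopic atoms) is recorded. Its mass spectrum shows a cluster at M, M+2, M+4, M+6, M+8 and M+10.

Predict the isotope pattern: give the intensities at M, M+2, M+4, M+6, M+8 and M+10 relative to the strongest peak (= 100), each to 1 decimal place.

0.1 : 1.2 : 10.4 : 45.6 : 100.0 : 87.8

Expanding (0.1856 + 0.8144)^5:
P(M) = 0.1856^5 = 0.000220
P(M+2) = 5 × 0.1856^4 × 0.8144^1 = 0.004832
P(M+4) = 10 × 0.1856^3 × 0.8144^2 = 0.042404
P(M+6) = 10 × 0.1856^2 × 0.8144^3 = 0.186067
P(M+8) = 5 × 0.1856^1 × 0.8144^4 = 0.408224
P(M+10) = 0.8144^5 = 0.358252
The M+8 peak is largest (0.408224); scaling to 100 gives 0.1 : 1.2 : 10.4 : 45.6 : 100.0 : 87.8.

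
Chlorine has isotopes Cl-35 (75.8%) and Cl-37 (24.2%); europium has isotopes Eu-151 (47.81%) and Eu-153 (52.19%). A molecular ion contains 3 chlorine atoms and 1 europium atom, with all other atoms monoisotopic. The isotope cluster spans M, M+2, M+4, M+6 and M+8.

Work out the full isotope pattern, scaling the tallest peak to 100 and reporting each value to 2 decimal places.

48.79 : 100.00 : 65.94 : 17.88 : 1.73

Chlorine pattern (n=3): 0.43551951 : 0.41713346 : 0.13317454 : 0.01417249
Europium pattern (n=1): 0.4781 : 0.5219
Convolve the two distributions (both contribute in 2-u steps):
  M: 0.43551951×0.4781 = 0.208222
  M+2: 0.43551951×0.5219 + 0.41713346×0.4781 = 0.426729
  M+4: 0.41713346×0.5219 + 0.13317454×0.4781 = 0.281373
  M+6: 0.13317454×0.5219 + 0.01417249×0.4781 = 0.076280
  M+8: 0.01417249×0.5219 = 0.007397
Scale to base peak (0.426729) = 100: 48.79 : 100.00 : 65.94 : 17.88 : 1.73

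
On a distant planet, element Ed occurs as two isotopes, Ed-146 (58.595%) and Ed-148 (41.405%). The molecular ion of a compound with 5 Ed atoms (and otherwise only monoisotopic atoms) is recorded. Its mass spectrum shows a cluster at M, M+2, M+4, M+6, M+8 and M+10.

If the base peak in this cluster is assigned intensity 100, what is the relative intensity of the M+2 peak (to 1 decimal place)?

(0.58595 + 0.41405)^5 gives M 0.0691, M+2 0.2440, M+4 0.3449, M+6 0.2437, M+8 0.0861, M+10 0.0122; the largest is M+4.
P(M+4) = C(5,2) × 0.58595^3 × 0.41405^2 = 10 × 0.20117855 × 0.1714374 = 0.344895 (base)
P(M+2) = C(5,1) × 0.58595^4 × 0.41405^1 = 5 × 0.11788057 × 0.41405 = 0.244042
Relative intensity = 0.244042 / 0.344895 × 100 = 70.8

70.8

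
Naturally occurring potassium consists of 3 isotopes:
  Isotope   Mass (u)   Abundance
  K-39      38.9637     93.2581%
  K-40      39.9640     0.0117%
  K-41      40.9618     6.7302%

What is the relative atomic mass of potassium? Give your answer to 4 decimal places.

Average mass = Σ (abundance × isotope mass) = 0.932581 × 38.9637 + 0.000117 × 39.9640 + 0.067302 × 40.9618
= 36.33681 + 0.00468 + 2.75681 = 39.09830 u

39.0983 u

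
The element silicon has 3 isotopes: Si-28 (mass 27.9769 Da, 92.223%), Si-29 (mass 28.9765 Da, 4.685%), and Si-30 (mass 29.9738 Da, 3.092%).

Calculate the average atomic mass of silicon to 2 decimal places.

28.09 Da

Weight each isotope mass by its fractional abundance: 0.92223 × 27.9769 + 0.04685 × 28.9765 + 0.03092 × 29.9738
= 25.80114 + 1.35755 + 0.92679 = 28.08548 Da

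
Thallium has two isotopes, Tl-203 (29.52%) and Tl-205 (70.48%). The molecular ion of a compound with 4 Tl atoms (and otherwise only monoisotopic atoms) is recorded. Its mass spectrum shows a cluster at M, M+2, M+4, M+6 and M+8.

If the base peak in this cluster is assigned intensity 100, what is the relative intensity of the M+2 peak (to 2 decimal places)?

Term probabilities: M 0.0076, M+2 0.0725, M+4 0.2597, M+6 0.4134, M+8 0.2468. Base peak = M+6.
P(M+6) = C(4,3) × 0.2952^1 × 0.7048^3 = 4 × 0.2952 × 0.35010449 = 0.413403 (base)
P(M+2) = C(4,1) × 0.2952^3 × 0.7048^1 = 4 × 0.02572463 × 0.7048 = 0.072523
Relative intensity = 0.072523 / 0.413403 × 100 = 17.54

17.54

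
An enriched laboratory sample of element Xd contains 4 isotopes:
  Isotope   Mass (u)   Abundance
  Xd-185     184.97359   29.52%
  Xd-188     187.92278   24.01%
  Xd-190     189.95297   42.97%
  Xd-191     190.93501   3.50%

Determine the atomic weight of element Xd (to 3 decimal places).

The abundance-weighted mean is 0.2952 × 184.97359 + 0.2401 × 187.92278 + 0.4297 × 189.95297 + 0.0350 × 190.93501
= 54.604204 + 45.120259 + 81.622791 + 6.682725 = 188.029979 u

188.030 u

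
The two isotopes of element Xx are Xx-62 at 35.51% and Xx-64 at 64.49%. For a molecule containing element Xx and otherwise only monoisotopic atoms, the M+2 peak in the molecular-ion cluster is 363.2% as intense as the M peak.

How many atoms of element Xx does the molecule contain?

The M+2/M ratio from n Xx atoms is n · q/p = n · 0.6449/0.3551.
n = 3.632 × 0.3551/0.6449 = 2.00 ≈ 2

2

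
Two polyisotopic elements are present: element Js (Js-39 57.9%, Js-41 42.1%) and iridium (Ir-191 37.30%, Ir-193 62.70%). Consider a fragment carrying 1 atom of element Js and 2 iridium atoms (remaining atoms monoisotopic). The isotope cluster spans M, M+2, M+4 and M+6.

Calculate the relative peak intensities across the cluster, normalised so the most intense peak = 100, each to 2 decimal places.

Element Js pattern (n=1): 0.5790 : 0.4210
Iridium pattern (n=2): 0.139129 : 0.467742 : 0.393129
Convolve the two distributions (both contribute in 2-u steps):
  M: 0.5790×0.139129 = 0.080556
  M+2: 0.5790×0.467742 + 0.4210×0.139129 = 0.329396
  M+4: 0.5790×0.393129 + 0.4210×0.467742 = 0.424541
  M+6: 0.4210×0.393129 = 0.165507
Scale to base peak (0.424541) = 100: 18.97 : 77.59 : 100.00 : 38.98

18.97 : 77.59 : 100.00 : 38.98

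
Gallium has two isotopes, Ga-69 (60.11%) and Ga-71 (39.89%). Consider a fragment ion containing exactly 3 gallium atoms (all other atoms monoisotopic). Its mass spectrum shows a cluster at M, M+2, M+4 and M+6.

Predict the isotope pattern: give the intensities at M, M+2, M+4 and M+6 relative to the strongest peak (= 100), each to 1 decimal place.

The 3 Ga atoms are independent, so intensities follow the terms of (0.6011 + 0.3989)^3.
P(M) = 0.6011^3 = 0.217190
P(M+2) = 3 × 0.6011^2 × 0.3989^1 = 0.432393
P(M+4) = 3 × 0.6011^1 × 0.3989^2 = 0.286943
P(M+6) = 0.3989^3 = 0.063473
The M+2 peak is largest (0.432393); scaling to 100 gives 50.2 : 100.0 : 66.4 : 14.7.

50.2 : 100.0 : 66.4 : 14.7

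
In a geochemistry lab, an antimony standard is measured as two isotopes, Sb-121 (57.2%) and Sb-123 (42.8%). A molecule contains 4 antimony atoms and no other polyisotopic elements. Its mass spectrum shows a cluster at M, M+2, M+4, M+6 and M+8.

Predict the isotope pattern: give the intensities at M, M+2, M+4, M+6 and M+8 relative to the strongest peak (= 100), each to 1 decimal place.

29.8 : 89.1 : 100.0 : 49.9 : 9.3

The 4 Sb atoms are independent, so intensities follow the terms of (0.572 + 0.428)^4.
P(M) = 0.572^4 = 0.107049
P(M+2) = 4 × 0.572^3 × 0.428^1 = 0.320400
P(M+4) = 6 × 0.572^2 × 0.428^2 = 0.359609
P(M+6) = 4 × 0.572^1 × 0.428^3 = 0.179385
P(M+8) = 0.428^4 = 0.033556
The M+4 peak is largest (0.359609); scaling to 100 gives 29.8 : 89.1 : 100.0 : 49.9 : 9.3.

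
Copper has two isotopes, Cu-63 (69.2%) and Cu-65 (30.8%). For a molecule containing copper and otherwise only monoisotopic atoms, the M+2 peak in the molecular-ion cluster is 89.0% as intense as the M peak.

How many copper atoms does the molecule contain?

For n independent Cu atoms, I(M+2)/I(M) = n · (abundance Cu-65) / (abundance Cu-63) = n · 0.308/0.692.
n = 0.890 × 0.692/0.308 = 2.00 ≈ 2

2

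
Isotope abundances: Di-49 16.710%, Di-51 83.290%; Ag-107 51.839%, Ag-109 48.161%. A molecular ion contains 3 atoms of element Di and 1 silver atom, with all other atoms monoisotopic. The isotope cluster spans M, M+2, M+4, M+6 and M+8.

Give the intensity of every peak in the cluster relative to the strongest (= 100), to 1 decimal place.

0.5 : 8.2 : 45.8 : 100.0 : 59.6

Element Di pattern (n=3): 0.00466583 : 0.06976973 : 0.34776304 : 0.5778014
Silver pattern (n=1): 0.51839 : 0.48161
Convolve the two distributions (both contribute in 2-u steps):
  M: 0.00466583×0.51839 = 0.002419
  M+2: 0.00466583×0.48161 + 0.06976973×0.51839 = 0.038415
  M+4: 0.06976973×0.48161 + 0.34776304×0.51839 = 0.213879
  M+6: 0.34776304×0.48161 + 0.5778014×0.51839 = 0.467013
  M+8: 0.5778014×0.48161 = 0.278275
Scale to base peak (0.467013) = 100: 0.5 : 8.2 : 45.8 : 100.0 : 59.6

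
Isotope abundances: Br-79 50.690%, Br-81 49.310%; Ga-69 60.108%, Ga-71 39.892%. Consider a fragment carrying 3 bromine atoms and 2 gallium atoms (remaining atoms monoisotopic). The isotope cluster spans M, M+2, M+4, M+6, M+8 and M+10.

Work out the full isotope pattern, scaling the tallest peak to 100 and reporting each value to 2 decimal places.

13.98 : 59.36 : 100.00 : 83.52 : 34.56 : 5.67

Bromine pattern (n=3): 0.13024674 : 0.3801026 : 0.36975457 : 0.11989609
Gallium pattern (n=2): 0.36129717 : 0.47956567 : 0.15913717
Convolve the two distributions (both contribute in 2-u steps):
  M: 0.13024674×0.36129717 = 0.047058
  M+2: 0.13024674×0.47956567 + 0.3801026×0.36129717 = 0.199792
  M+4: 0.13024674×0.15913717 + 0.3801026×0.47956567 + 0.36975457×0.36129717 = 0.336603
  M+6: 0.3801026×0.15913717 + 0.36975457×0.47956567 + 0.11989609×0.36129717 = 0.281128
  M+8: 0.36975457×0.15913717 + 0.11989609×0.47956567 = 0.116340
  M+10: 0.11989609×0.15913717 = 0.019080
Scale to base peak (0.336603) = 100: 13.98 : 59.36 : 100.00 : 83.52 : 34.56 : 5.67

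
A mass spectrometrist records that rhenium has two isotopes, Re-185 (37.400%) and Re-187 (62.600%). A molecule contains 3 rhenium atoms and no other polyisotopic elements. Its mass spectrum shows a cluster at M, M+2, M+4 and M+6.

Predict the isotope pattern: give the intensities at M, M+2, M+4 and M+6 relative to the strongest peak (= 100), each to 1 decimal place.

11.9 : 59.7 : 100.0 : 55.8

Each Re atom is independently Re-185 (p = 0.37400) or Re-187 (q = 0.62600); the cluster is the binomial expansion (p + q)^3.
P(M) = 0.37400^3 = 0.052314
P(M+2) = 3 × 0.37400^2 × 0.62600^1 = 0.262687
P(M+4) = 3 × 0.37400^1 × 0.62600^2 = 0.439685
P(M+6) = 0.62600^3 = 0.245314
The M+4 peak is largest (0.439685); scaling to 100 gives 11.9 : 59.7 : 100.0 : 55.8.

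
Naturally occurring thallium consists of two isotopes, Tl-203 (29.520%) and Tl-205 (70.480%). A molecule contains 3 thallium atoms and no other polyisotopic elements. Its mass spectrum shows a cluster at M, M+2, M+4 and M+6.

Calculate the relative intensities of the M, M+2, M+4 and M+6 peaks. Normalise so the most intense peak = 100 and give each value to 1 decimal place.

5.8 : 41.9 : 100.0 : 79.6

Each Tl atom is independently Tl-203 (p = 0.29520) or Tl-205 (q = 0.70480); the cluster is the binomial expansion (p + q)^3.
P(M) = 0.29520^3 = 0.025725
P(M+2) = 3 × 0.29520^2 × 0.70480^1 = 0.184255
P(M+4) = 3 × 0.29520^1 × 0.70480^2 = 0.439916
P(M+6) = 0.70480^3 = 0.350104
The M+4 peak is largest (0.439916); scaling to 100 gives 5.8 : 41.9 : 100.0 : 79.6.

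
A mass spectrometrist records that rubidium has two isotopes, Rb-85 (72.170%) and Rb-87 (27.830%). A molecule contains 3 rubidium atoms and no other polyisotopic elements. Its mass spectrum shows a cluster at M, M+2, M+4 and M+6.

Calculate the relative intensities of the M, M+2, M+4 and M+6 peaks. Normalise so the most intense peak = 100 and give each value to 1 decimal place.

86.4 : 100.0 : 38.6 : 5.0

Expanding (0.72170 + 0.27830)^3:
P(M) = 0.72170^3 = 0.375898
P(M+2) = 3 × 0.72170^2 × 0.27830^1 = 0.434858
P(M+4) = 3 × 0.72170^1 × 0.27830^2 = 0.167689
P(M+6) = 0.27830^3 = 0.021555
The M+2 peak is largest (0.434858); scaling to 100 gives 86.4 : 100.0 : 38.6 : 5.0.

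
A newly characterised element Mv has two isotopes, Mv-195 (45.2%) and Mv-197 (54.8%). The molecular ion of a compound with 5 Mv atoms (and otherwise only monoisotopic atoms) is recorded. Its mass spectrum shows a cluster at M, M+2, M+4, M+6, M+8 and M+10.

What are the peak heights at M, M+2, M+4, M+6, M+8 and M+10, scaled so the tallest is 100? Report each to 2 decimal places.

Expanding (0.452 + 0.548)^5:
P(M) = 0.452^5 = 0.018867
P(M+2) = 5 × 0.452^4 × 0.548^1 = 0.114368
P(M+4) = 10 × 0.452^3 × 0.548^2 = 0.277317
P(M+6) = 10 × 0.452^2 × 0.548^3 = 0.336216
P(M+8) = 5 × 0.452^1 × 0.548^4 = 0.203812
P(M+10) = 0.548^5 = 0.049420
The M+6 peak is largest (0.336216); scaling to 100 gives 5.61 : 34.02 : 82.48 : 100.00 : 60.62 : 14.70.

5.61 : 34.02 : 82.48 : 100.00 : 60.62 : 14.70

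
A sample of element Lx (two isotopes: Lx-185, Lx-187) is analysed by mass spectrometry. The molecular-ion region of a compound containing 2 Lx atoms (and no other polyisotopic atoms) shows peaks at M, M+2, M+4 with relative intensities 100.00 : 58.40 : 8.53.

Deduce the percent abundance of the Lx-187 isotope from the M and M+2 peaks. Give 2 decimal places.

If p is the fraction of Lx that is Lx-185, then I(M+2)/I(M) = [C(2,1)·p^1·(1−p)] / p^2 = 2·(1−p)/p = 58.40/100.00 = 0.5840
(1−p)/p = 0.5840/2 = 0.2920  ⇒  p = 1/(1 + 0.2920) = 0.7740
Lx-185: 77.40%, Lx-187: 22.60%.

22.60%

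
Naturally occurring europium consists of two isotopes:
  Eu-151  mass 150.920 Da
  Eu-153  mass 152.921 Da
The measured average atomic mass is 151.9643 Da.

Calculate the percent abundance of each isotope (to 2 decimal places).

Eu-151: 47.81%, Eu-153: 52.19%

Let x be the fractional abundance of Eu-151; then Eu-153 has abundance 1 − x.
150.920·x + 152.921·(1 − x) = 151.9643
(150.920 − 152.921)·x = 151.9643 − 152.921
x = -0.9567 / -2.001 = 0.47811 → 47.81% Eu-151, 52.19% Eu-153.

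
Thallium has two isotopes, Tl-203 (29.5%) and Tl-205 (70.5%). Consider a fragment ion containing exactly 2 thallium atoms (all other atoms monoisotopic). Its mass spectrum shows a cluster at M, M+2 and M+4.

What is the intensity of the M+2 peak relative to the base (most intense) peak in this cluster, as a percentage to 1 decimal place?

Binomial terms of (0.295 + 0.705)^2: M 0.0870, M+2 0.4160, M+4 0.4970 → M+4 is the base peak.
P(M+4) = C(2,2) × 0.295^0 × 0.705^2 = 1 × 1.0000 × 0.497025 = 0.497025 (base)
P(M+2) = C(2,1) × 0.295^1 × 0.705^1 = 2 × 0.2950 × 0.7050 = 0.415950
Relative intensity = 0.415950 / 0.497025 × 100 = 83.7

83.7%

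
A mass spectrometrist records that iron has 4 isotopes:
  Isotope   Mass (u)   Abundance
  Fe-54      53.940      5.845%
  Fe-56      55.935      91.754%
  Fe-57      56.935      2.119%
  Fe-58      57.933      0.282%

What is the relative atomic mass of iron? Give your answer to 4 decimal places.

55.8452 u

Average mass = Σ (abundance × isotope mass) = 0.05845 × 53.940 + 0.91754 × 55.935 + 0.02119 × 56.935 + 0.00282 × 57.933
= 3.15279 + 51.32260 + 1.20645 + 0.16337 = 55.84521 u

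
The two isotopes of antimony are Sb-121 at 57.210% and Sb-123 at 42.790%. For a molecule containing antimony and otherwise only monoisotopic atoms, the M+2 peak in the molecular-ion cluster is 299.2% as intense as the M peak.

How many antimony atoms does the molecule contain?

4

With n Sb atoms, P(M+2)/P(M) = C(n,1)·p^(n−1)q / p^n = n·q/p = n · 0.42790/0.57210.
n = 2.992 × 0.57210/0.42790 = 4.00 ≈ 4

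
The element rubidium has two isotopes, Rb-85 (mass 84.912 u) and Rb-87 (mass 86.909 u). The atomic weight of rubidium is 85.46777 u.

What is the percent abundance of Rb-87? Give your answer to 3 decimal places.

27.830%

With x = fraction of Rb-85 (so Rb-87 is 1 − x):
84.912·x + 86.909·(1 − x) = 85.46777
(84.912 − 86.909)·x = 85.46777 − 86.909
x = -1.44123 / -1.997 = 0.72170 → 72.170% Rb-85, 27.830% Rb-87.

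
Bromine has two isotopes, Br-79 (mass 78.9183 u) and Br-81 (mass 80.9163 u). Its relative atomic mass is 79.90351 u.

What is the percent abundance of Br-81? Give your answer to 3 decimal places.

Let x be the fractional abundance of Br-79; then Br-81 has abundance 1 − x.
78.9183·x + 80.9163·(1 − x) = 79.90351
(78.9183 − 80.9163)·x = 79.90351 − 80.9163
x = -1.01279 / -1.9980 = 0.50690 → 50.690% Br-79, 49.310% Br-81.

49.310%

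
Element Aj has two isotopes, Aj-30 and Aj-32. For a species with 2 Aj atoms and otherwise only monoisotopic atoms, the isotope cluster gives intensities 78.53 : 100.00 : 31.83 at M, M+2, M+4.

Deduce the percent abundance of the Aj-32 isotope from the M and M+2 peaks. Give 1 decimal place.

38.9%

If p is the fraction of Aj that is Aj-30, then I(M+2)/I(M) = [C(2,1)·p^1·(1−p)] / p^2 = 2·(1−p)/p = 100.00/78.53 = 1.2734
(1−p)/p = 1.2734/2 = 0.6367  ⇒  p = 1/(1 + 0.6367) = 0.6110
Aj-30: 61.1%, Aj-32: 38.9%.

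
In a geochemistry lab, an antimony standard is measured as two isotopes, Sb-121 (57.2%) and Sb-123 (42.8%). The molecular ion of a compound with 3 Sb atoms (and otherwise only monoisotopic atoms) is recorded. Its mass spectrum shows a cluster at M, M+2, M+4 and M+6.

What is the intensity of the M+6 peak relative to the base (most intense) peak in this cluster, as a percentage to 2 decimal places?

18.66%

(0.572 + 0.428)^3 gives M 0.1871, M+2 0.4201, M+4 0.3143, M+6 0.0784; the largest is M+2.
P(M+2) = C(3,1) × 0.572^2 × 0.428^1 = 3 × 0.327184 × 0.4280 = 0.420104 (base)
P(M+6) = C(3,3) × 0.572^0 × 0.428^3 = 1 × 1.0000 × 0.07840275 = 0.078403
Relative intensity = 0.078403 / 0.420104 × 100 = 18.66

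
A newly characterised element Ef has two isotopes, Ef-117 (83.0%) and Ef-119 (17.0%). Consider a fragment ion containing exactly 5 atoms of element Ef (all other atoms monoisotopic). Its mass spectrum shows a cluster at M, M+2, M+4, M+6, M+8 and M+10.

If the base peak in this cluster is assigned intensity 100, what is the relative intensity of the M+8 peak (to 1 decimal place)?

Binomial terms of (0.830 + 0.170)^5: M 0.3939, M+2 0.4034, M+4 0.1652, M+6 0.0338, M+8 0.0035, M+10 0.0001 → M+2 is the base peak.
P(M+2) = C(5,1) × 0.830^4 × 0.170^1 = 5 × 0.47458321 × 0.1700 = 0.403396 (base)
P(M+8) = C(5,4) × 0.830^1 × 0.170^4 = 5 × 0.8300 × 0.00083521 = 0.003466
Relative intensity = 0.003466 / 0.403396 × 100 = 0.9

0.9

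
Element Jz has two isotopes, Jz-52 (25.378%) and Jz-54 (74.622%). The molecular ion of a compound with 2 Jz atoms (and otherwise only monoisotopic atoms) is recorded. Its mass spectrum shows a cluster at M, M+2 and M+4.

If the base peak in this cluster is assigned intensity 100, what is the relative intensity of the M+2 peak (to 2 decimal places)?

Term probabilities: M 0.0644, M+2 0.3788, M+4 0.5568. Base peak = M+4.
P(M+4) = C(2,2) × 0.25378^0 × 0.74622^2 = 1 × 1.0000 × 0.55684429 = 0.556844 (base)
P(M+2) = C(2,1) × 0.25378^1 × 0.74622^1 = 2 × 0.25378 × 0.74622 = 0.378751
Relative intensity = 0.378751 / 0.556844 × 100 = 68.02

68.02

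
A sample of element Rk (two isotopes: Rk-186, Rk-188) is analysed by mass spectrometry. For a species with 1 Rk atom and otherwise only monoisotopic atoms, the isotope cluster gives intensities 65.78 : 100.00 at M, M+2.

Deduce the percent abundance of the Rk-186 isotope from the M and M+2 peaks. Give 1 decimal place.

Write p for the Rk-186 fraction. I(M+2)/I(M) = [C(1,1)·p^0·(1−p)] / p^1 = 1·(1−p)/p = 100.00/65.78 = 1.5202
(1−p)/p = 1.5202/1 = 1.5202  ⇒  p = 1/(1 + 1.5202) = 0.3968
Rk-186: 39.7%, Rk-188: 60.3%.

39.7%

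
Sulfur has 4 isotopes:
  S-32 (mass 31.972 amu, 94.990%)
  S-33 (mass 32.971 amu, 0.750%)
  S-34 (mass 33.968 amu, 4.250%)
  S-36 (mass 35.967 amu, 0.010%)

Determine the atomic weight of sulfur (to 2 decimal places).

The abundance-weighted mean is 0.94990 × 31.972 + 0.00750 × 32.971 + 0.04250 × 33.968 + 0.00010 × 35.967
= 30.3702 + 0.2473 + 1.4436 + 0.0036 = 32.0647 amu

32.06 amu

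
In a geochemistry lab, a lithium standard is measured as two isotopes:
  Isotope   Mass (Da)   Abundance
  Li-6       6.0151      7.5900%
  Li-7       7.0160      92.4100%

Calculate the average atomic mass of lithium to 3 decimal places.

The abundance-weighted mean is 0.075900 × 6.0151 + 0.924100 × 7.0160
= 0.45655 + 6.48349 = 6.94004 Da

6.940 Da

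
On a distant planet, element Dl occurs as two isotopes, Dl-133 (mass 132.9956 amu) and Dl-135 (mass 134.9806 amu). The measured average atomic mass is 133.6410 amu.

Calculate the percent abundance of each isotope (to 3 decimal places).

Dl-133: 67.486%, Dl-135: 32.514%

Writing the weighted mean with unknown fraction x of Dl-133:
132.9956·x + 134.9806·(1 − x) = 133.6410
(132.9956 − 134.9806)·x = 133.6410 − 134.9806
x = -1.3396 / -1.9850 = 0.67486 → 67.486% Dl-133, 32.514% Dl-135.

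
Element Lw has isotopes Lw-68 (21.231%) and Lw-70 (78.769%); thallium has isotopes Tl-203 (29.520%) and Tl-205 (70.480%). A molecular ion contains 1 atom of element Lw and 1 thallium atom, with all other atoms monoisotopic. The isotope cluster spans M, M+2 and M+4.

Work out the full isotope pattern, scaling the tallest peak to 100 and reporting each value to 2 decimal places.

Element Lw pattern (n=1): 0.21231 : 0.78769
Thallium pattern (n=1): 0.2952 : 0.7048
Convolve the two distributions (both contribute in 2-u steps):
  M: 0.21231×0.2952 = 0.062674
  M+2: 0.21231×0.7048 + 0.78769×0.2952 = 0.382162
  M+4: 0.78769×0.7048 = 0.555164
Scale to base peak (0.555164) = 100: 11.29 : 68.84 : 100.00

11.29 : 68.84 : 100.00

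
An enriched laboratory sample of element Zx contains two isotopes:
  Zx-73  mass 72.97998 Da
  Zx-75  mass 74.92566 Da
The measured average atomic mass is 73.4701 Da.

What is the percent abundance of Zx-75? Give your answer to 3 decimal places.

25.190%

Let x be the fractional abundance of Zx-73; then Zx-75 has abundance 1 − x.
72.97998·x + 74.92566·(1 − x) = 73.4701
(72.97998 − 74.92566)·x = 73.4701 − 74.92566
x = -1.45556 / -1.94568 = 0.74810 → 74.810% Zx-73, 25.190% Zx-75.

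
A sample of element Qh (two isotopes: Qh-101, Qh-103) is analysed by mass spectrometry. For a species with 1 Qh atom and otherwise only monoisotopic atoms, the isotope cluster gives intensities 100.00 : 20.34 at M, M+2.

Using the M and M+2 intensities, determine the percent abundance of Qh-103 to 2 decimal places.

16.90%

Let p = fractional abundance of Qh-101. I(M+2)/I(M) = [C(1,1)·p^0·(1−p)] / p^1 = 1·(1−p)/p = 20.34/100.00 = 0.2034
(1−p)/p = 0.2034/1 = 0.2034  ⇒  p = 1/(1 + 0.2034) = 0.8310
Qh-101: 83.10%, Qh-103: 16.90%.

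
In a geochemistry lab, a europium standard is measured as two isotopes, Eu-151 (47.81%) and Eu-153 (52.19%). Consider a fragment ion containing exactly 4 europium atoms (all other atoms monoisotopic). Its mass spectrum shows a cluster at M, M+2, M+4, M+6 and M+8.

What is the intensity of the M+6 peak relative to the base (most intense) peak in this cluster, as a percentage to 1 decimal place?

Binomial terms of (0.4781 + 0.5219)^4: M 0.0522, M+2 0.2281, M+4 0.3736, M+6 0.2719, M+8 0.0742 → M+4 is the base peak.
P(M+4) = C(4,2) × 0.4781^2 × 0.5219^2 = 6 × 0.22857961 × 0.27237961 = 0.373563 (base)
P(M+6) = C(4,3) × 0.4781^1 × 0.5219^3 = 4 × 0.4781 × 0.14215492 = 0.271857
Relative intensity = 0.271857 / 0.373563 × 100 = 72.8

72.8%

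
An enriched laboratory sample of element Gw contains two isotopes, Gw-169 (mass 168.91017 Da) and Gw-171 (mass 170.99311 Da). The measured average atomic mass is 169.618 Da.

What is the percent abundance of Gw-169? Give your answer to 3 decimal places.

Let x be the fractional abundance of Gw-169; then Gw-171 has abundance 1 − x.
168.91017·x + 170.99311·(1 − x) = 169.618
(168.91017 − 170.99311)·x = 169.618 − 170.99311
x = -1.37511 / -2.08294 = 0.66018 → 66.018% Gw-169, 33.982% Gw-171.

66.018%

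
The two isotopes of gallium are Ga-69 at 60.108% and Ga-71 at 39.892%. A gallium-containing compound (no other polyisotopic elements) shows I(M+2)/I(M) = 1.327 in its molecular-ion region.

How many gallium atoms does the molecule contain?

The M+2/M ratio from n Ga atoms is n · q/p = n · 0.39892/0.60108.
n = 1.327 × 0.60108/0.39892 = 2.00 ≈ 2

2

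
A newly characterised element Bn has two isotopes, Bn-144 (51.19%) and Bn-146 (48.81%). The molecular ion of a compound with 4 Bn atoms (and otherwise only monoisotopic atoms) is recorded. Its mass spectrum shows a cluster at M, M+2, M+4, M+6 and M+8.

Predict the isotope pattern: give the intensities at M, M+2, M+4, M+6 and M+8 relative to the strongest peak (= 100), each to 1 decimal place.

18.3 : 69.9 : 100.0 : 63.6 : 15.2

The 4 Bn atoms are independent, so intensities follow the terms of (0.5119 + 0.4881)^4.
P(M) = 0.5119^4 = 0.068666
P(M+2) = 4 × 0.5119^3 × 0.4881^1 = 0.261893
P(M+4) = 6 × 0.5119^2 × 0.4881^2 = 0.374575
P(M+6) = 4 × 0.5119^1 × 0.4881^3 = 0.238107
P(M+8) = 0.4881^4 = 0.056759
The M+4 peak is largest (0.374575); scaling to 100 gives 18.3 : 69.9 : 100.0 : 63.6 : 15.2.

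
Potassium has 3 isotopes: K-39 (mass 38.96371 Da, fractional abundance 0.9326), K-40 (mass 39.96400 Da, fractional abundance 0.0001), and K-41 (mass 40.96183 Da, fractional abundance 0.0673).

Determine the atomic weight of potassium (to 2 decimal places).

Weight each isotope mass by its fractional abundance: 0.9326 × 38.96371 + 0.0001 × 39.96400 + 0.0673 × 40.96183
= 36.337556 + 0.003996 + 2.756731 = 39.098283 Da

39.10 Da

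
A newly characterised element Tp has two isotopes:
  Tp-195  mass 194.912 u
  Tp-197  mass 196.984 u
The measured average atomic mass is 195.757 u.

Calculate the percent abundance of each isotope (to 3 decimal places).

Writing the weighted mean with unknown fraction x of Tp-195:
194.912·x + 196.984·(1 − x) = 195.757
(194.912 − 196.984)·x = 195.757 − 196.984
x = -1.227 / -2.072 = 0.59218 → 59.218% Tp-195, 40.782% Tp-197.

Tp-195: 59.218%, Tp-197: 40.782%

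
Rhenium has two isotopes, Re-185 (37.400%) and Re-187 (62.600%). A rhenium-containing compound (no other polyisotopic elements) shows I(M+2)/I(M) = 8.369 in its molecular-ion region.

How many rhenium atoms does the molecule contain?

For n independent Re atoms, I(M+2)/I(M) = n · (abundance Re-187) / (abundance Re-185) = n · 0.62600/0.37400.
n = 8.369 × 0.37400/0.62600 = 5.00 ≈ 5

5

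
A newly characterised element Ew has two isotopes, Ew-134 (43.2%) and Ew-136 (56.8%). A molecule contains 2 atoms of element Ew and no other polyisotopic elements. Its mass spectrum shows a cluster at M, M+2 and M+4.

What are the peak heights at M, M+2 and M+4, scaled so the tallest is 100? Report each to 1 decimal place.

Each Ew atom is independently Ew-134 (p = 0.432) or Ew-136 (q = 0.568); the cluster is the binomial expansion (p + q)^2.
P(M) = 0.432^2 = 0.186624
P(M+2) = 2 × 0.432^1 × 0.568^1 = 0.490752
P(M+4) = 0.568^2 = 0.322624
The M+2 peak is largest (0.490752); scaling to 100 gives 38.0 : 100.0 : 65.7.

38.0 : 100.0 : 65.7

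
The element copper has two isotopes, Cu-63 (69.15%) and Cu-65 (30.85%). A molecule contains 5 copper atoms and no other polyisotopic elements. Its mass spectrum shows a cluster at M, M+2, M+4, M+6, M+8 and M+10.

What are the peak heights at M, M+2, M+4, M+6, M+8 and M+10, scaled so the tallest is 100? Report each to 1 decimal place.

The 5 Cu atoms are independent, so intensities follow the terms of (0.6915 + 0.3085)^5.
P(M) = 0.6915^5 = 0.158111
P(M+2) = 5 × 0.6915^4 × 0.3085^1 = 0.352691
P(M+4) = 10 × 0.6915^3 × 0.3085^2 = 0.314693
P(M+6) = 10 × 0.6915^2 × 0.3085^3 = 0.140394
P(M+8) = 5 × 0.6915^1 × 0.3085^4 = 0.031317
P(M+10) = 0.3085^5 = 0.002794
The M+2 peak is largest (0.352691); scaling to 100 gives 44.8 : 100.0 : 89.2 : 39.8 : 8.9 : 0.8.

44.8 : 100.0 : 89.2 : 39.8 : 8.9 : 0.8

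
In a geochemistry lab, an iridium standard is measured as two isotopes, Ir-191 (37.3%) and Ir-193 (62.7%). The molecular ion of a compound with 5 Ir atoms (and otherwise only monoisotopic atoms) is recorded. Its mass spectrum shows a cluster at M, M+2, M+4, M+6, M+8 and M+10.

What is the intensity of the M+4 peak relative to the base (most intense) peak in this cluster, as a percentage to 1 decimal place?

Term probabilities: M 0.0072, M+2 0.0607, M+4 0.2040, M+6 0.3429, M+8 0.2882, M+10 0.0969. Base peak = M+6.
P(M+6) = C(5,3) × 0.373^2 × 0.627^3 = 10 × 0.139129 × 0.24649188 = 0.342942 (base)
P(M+4) = C(5,2) × 0.373^3 × 0.627^2 = 10 × 0.05189512 × 0.393129 = 0.204015
Relative intensity = 0.204015 / 0.342942 × 100 = 59.5

59.5%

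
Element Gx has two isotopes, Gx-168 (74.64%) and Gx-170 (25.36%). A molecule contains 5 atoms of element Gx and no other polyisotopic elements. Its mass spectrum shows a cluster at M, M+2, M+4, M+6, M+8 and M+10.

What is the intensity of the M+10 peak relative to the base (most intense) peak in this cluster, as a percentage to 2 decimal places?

0.27%

Term probabilities: M 0.2317, M+2 0.3936, M+4 0.2674, M+6 0.0909, M+8 0.0154, M+10 0.0010. Base peak = M+2.
P(M+2) = C(5,1) × 0.7464^4 × 0.2536^1 = 5 × 0.31037485 × 0.2536 = 0.393555 (base)
P(M+10) = C(5,5) × 0.7464^0 × 0.2536^5 = 1 × 1.0000 × 0.00104893 = 0.001049
Relative intensity = 0.001049 / 0.393555 × 100 = 0.27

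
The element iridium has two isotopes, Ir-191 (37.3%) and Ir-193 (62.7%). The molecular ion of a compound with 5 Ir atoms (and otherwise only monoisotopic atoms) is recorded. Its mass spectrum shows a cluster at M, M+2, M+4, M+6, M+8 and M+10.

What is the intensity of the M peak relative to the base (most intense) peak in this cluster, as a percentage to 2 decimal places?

2.11%

Term probabilities: M 0.0072, M+2 0.0607, M+4 0.2040, M+6 0.3429, M+8 0.2882, M+10 0.0969. Base peak = M+6.
P(M+6) = C(5,3) × 0.373^2 × 0.627^3 = 10 × 0.139129 × 0.24649188 = 0.342942 (base)
P(M) = C(5,0) × 0.373^5 × 0.627^0 = 1 × 0.00722012 × 1.0000 = 0.007220
Relative intensity = 0.007220 / 0.342942 × 100 = 2.11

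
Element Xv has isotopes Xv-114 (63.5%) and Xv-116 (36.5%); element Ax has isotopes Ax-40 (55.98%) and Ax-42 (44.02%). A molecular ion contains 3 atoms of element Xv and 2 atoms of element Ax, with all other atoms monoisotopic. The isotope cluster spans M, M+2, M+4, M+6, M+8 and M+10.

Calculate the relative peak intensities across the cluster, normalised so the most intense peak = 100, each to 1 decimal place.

23.1 : 76.3 : 100.0 : 65.1 : 21.1 : 2.7

Element Xv pattern (n=3): 0.25604788 : 0.44153138 : 0.25379362 : 0.04862712
Element Ax pattern (n=2): 0.31337604 : 0.49284792 : 0.19377604
Convolve the two distributions (both contribute in 2-u steps):
  M: 0.25604788×0.31337604 = 0.080239
  M+2: 0.25604788×0.49284792 + 0.44153138×0.31337604 = 0.264558
  M+4: 0.25604788×0.19377604 + 0.44153138×0.49284792 + 0.25379362×0.31337604 = 0.346757
  M+6: 0.44153138×0.19377604 + 0.25379362×0.49284792 + 0.04862712×0.31337604 = 0.225878
  M+8: 0.25379362×0.19377604 + 0.04862712×0.49284792 = 0.073145
  M+10: 0.04862712×0.19377604 = 0.009423
Scale to base peak (0.346757) = 100: 23.1 : 76.3 : 100.0 : 65.1 : 21.1 : 2.7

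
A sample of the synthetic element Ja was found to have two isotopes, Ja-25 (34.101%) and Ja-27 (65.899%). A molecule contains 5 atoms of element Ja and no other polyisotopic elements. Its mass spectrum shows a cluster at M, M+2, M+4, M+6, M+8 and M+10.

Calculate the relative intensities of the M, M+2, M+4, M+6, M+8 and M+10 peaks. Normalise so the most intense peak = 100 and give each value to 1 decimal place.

Expanding (0.34101 + 0.65899)^5:
P(M) = 0.34101^5 = 0.004611
P(M+2) = 5 × 0.34101^4 × 0.65899^1 = 0.044557
P(M+4) = 10 × 0.34101^3 × 0.65899^2 = 0.172210
P(M+6) = 10 × 0.34101^2 × 0.65899^3 = 0.332790
P(M+8) = 5 × 0.34101^1 × 0.65899^4 = 0.321553
P(M+10) = 0.65899^5 = 0.124278
The M+6 peak is largest (0.332790); scaling to 100 gives 1.4 : 13.4 : 51.7 : 100.0 : 96.6 : 37.3.

1.4 : 13.4 : 51.7 : 100.0 : 96.6 : 37.3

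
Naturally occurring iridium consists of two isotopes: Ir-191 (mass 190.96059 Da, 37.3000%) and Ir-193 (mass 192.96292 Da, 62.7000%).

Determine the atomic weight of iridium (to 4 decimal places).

192.2161 Da

Average mass = Σ (abundance × isotope mass) = 0.373000 × 190.96059 + 0.627000 × 192.96292
= 71.228300 + 120.987751 = 192.216051 Da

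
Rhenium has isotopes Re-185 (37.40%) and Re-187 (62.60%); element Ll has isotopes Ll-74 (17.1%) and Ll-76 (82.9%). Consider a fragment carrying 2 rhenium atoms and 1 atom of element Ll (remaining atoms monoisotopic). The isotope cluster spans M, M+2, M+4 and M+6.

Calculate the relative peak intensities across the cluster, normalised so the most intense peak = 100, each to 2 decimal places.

5.25 : 43.07 : 100.00 : 71.37

Rhenium pattern (n=2): 0.139876 : 0.468248 : 0.391876
Element Ll pattern (n=1): 0.1710 : 0.8290
Convolve the two distributions (both contribute in 2-u steps):
  M: 0.139876×0.1710 = 0.023919
  M+2: 0.139876×0.8290 + 0.468248×0.1710 = 0.196028
  M+4: 0.468248×0.8290 + 0.391876×0.1710 = 0.455188
  M+6: 0.391876×0.8290 = 0.324865
Scale to base peak (0.455188) = 100: 5.25 : 43.07 : 100.00 : 71.37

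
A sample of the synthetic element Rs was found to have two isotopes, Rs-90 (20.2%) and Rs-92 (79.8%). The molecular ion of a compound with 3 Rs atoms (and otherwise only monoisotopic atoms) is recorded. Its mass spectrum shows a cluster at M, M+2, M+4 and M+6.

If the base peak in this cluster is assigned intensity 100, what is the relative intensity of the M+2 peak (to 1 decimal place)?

19.2

Binomial terms of (0.202 + 0.798)^3: M 0.0082, M+2 0.0977, M+4 0.3859, M+6 0.5082 → M+6 is the base peak.
P(M+6) = C(3,3) × 0.202^0 × 0.798^3 = 1 × 1.0000 × 0.50816959 = 0.508170 (base)
P(M+2) = C(3,1) × 0.202^2 × 0.798^1 = 3 × 0.040804 × 0.7980 = 0.097685
Relative intensity = 0.097685 / 0.508170 × 100 = 19.2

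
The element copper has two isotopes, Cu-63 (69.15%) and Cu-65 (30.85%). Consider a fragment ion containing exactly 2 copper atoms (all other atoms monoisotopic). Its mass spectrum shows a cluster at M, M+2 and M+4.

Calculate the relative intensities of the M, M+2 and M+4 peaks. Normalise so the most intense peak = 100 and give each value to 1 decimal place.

100.0 : 89.2 : 19.9

Expanding (0.6915 + 0.3085)^2:
P(M) = 0.6915^2 = 0.478172
P(M+2) = 2 × 0.6915^1 × 0.3085^1 = 0.426656
P(M+4) = 0.3085^2 = 0.095172
The M peak is largest (0.478172); scaling to 100 gives 100.0 : 89.2 : 19.9.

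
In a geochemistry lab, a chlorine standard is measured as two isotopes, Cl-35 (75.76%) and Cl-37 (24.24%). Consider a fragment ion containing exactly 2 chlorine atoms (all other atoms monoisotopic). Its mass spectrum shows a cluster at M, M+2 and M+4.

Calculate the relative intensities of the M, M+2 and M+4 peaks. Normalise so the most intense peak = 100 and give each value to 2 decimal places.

Each Cl atom is independently Cl-35 (p = 0.7576) or Cl-37 (q = 0.2424); the cluster is the binomial expansion (p + q)^2.
P(M) = 0.7576^2 = 0.573958
P(M+2) = 2 × 0.7576^1 × 0.2424^1 = 0.367284
P(M+4) = 0.2424^2 = 0.058758
The M peak is largest (0.573958); scaling to 100 gives 100.00 : 63.99 : 10.24.

100.00 : 63.99 : 10.24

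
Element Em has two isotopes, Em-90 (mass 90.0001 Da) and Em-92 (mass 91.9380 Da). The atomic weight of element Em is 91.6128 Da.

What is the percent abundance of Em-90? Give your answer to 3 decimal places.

16.781%

With x = fraction of Em-90 (so Em-92 is 1 − x):
90.0001·x + 91.9380·(1 − x) = 91.6128
(90.0001 − 91.9380)·x = 91.6128 − 91.9380
x = -0.3252 / -1.9379 = 0.16781 → 16.781% Em-90, 83.219% Em-92.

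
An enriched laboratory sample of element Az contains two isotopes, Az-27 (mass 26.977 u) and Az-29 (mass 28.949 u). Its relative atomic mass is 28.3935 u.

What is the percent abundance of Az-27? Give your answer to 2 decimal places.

Let x be the fractional abundance of Az-27; then Az-29 has abundance 1 − x.
26.977·x + 28.949·(1 − x) = 28.3935
(26.977 − 28.949)·x = 28.3935 − 28.949
x = -0.5555 / -1.972 = 0.28169 → 28.17% Az-27, 71.83% Az-29.

28.17%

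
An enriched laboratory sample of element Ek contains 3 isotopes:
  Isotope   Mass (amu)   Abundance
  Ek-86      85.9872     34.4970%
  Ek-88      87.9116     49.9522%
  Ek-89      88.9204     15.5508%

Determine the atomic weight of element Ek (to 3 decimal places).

87.405 amu

Ar = Σ fᵢ·mᵢ = 0.344970 × 85.9872 + 0.499522 × 87.9116 + 0.155508 × 88.9204
= 29.66300 + 43.91378 + 13.82783 = 87.40461 amu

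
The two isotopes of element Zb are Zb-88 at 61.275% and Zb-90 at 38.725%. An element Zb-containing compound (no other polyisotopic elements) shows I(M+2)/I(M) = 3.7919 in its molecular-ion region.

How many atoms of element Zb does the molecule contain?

6

With n Zb atoms, P(M+2)/P(M) = C(n,1)·p^(n−1)q / p^n = n·q/p = n · 0.38725/0.61275.
n = 3.7919 × 0.61275/0.38725 = 6.00 ≈ 6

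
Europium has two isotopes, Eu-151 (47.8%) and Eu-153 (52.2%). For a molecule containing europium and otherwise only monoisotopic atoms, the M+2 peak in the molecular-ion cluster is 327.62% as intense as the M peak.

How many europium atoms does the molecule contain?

3

The M+2/M ratio from n Eu atoms is n · q/p = n · 0.522/0.478.
n = 3.2762 × 0.478/0.522 = 3.00 ≈ 3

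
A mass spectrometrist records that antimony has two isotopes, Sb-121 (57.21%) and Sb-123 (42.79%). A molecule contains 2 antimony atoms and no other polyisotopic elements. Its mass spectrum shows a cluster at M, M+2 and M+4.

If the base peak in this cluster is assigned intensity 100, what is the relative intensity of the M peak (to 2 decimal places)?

66.85

Binomial terms of (0.5721 + 0.4279)^2: M 0.3273, M+2 0.4896, M+4 0.1831 → M+2 is the base peak.
P(M+2) = C(2,1) × 0.5721^1 × 0.4279^1 = 2 × 0.5721 × 0.4279 = 0.489603 (base)
P(M) = C(2,0) × 0.5721^2 × 0.4279^0 = 1 × 0.32729841 × 1.0000 = 0.327298
Relative intensity = 0.327298 / 0.489603 × 100 = 66.85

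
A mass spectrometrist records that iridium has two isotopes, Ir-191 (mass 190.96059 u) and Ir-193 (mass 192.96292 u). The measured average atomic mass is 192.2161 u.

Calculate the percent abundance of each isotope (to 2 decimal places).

Ir-191: 37.30%, Ir-193: 62.70%

Let x be the fractional abundance of Ir-191; then Ir-193 has abundance 1 − x.
190.96059·x + 192.96292·(1 − x) = 192.2161
(190.96059 − 192.96292)·x = 192.2161 − 192.96292
x = -0.74682 / -2.00233 = 0.37298 → 37.30% Ir-191, 62.70% Ir-193.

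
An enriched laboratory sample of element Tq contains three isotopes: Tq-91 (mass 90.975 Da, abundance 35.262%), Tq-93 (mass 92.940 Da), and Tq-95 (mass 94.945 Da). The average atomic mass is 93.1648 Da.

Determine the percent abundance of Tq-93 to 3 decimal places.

18.968%

Let x and y be the fractions of Tq-93 and Tq-95. Then x + y = 1 − 0.35262 = 0.64738 and 92.940x + 94.945y = 93.1648 − 0.35262×90.975 = 61.0851955.
Substituting: 92.940x + 94.945(0.64738 − x) = 61.0851955
(92.940 − 94.945)x = -0.3802986  ⇒  x = 0.18968, y = 0.45770
Tq-93: 18.968%, Tq-95: 45.770%.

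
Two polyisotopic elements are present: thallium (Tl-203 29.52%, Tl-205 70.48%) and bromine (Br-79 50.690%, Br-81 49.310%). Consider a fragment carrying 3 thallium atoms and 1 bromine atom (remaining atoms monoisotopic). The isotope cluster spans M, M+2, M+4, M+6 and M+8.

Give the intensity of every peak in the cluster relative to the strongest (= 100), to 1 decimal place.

Thallium pattern (n=3): 0.02572463 : 0.18425524 : 0.43991564 : 0.35010449
Bromine pattern (n=1): 0.5069 : 0.4931
Convolve the two distributions (both contribute in 2-u steps):
  M: 0.02572463×0.5069 = 0.013040
  M+2: 0.02572463×0.4931 + 0.18425524×0.5069 = 0.106084
  M+4: 0.18425524×0.4931 + 0.43991564×0.5069 = 0.313849
  M+6: 0.43991564×0.4931 + 0.35010449×0.5069 = 0.394390
  M+8: 0.35010449×0.4931 = 0.172637
Scale to base peak (0.394390) = 100: 3.3 : 26.9 : 79.6 : 100.0 : 43.8

3.3 : 26.9 : 79.6 : 100.0 : 43.8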